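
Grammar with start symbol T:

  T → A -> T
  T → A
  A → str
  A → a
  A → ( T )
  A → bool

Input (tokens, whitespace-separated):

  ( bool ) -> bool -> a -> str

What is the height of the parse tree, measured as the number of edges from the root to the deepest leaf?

5

[T [A ( [T [A bool]] )] -> [T [A bool] -> [T [A a] -> [T [A str]]]]]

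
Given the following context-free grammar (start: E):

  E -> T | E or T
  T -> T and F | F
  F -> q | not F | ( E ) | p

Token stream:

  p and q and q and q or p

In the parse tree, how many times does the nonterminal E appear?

[E [E [T [T [T [T [F p]] and [F q]] and [F q]] and [F q]]] or [T [F p]]]

2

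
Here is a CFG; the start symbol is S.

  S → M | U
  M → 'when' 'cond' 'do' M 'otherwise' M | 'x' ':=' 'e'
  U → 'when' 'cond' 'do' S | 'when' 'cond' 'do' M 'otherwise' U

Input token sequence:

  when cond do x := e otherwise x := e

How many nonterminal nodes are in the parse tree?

4

[S [M when cond do [M x := e] otherwise [M x := e]]]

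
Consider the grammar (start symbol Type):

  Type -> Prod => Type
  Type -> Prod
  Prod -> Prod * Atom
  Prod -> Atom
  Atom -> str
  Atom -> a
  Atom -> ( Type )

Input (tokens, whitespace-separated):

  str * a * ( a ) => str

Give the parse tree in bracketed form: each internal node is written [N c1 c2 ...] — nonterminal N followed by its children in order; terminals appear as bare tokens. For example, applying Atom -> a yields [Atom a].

Type
Prod => Type
Prod * Atom => Type
Prod * Atom * Atom => Type
Atom * Atom * Atom => Type
str * Atom * Atom => Type
str * a * Atom => Type
str * a * ( Type ) => Type
str * a * ( Prod ) => Type
str * a * ( Atom ) => Type
str * a * ( a ) => Type
str * a * ( a ) => Prod
str * a * ( a ) => Atom
str * a * ( a ) => str

[Type [Prod [Prod [Prod [Atom str]] * [Atom a]] * [Atom ( [Type [Prod [Atom a]]] )]] => [Type [Prod [Atom str]]]]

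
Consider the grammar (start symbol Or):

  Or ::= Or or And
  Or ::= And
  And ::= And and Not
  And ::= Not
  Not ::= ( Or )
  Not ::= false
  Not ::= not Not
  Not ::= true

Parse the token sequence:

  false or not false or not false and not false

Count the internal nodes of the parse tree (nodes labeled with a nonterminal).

[Or [Or [Or [And [Not false]]] or [And [Not not [Not false]]]] or [And [And [Not not [Not false]]] and [Not not [Not false]]]]

14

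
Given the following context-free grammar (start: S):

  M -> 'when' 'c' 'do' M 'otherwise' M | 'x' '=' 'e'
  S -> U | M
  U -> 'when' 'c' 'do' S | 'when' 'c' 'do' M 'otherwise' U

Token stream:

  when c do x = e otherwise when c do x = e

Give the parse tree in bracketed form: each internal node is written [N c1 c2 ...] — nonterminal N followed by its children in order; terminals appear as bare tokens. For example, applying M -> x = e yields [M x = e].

[S [U when c do [M x = e] otherwise [U when c do [S [M x = e]]]]]

S
U
when c do M otherwise U
when c do x = e otherwise U
when c do x = e otherwise when c do S
when c do x = e otherwise when c do M
when c do x = e otherwise when c do x = e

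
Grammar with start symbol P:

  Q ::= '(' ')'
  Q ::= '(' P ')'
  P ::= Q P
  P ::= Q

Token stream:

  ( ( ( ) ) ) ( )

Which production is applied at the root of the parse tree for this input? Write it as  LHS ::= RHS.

P ::= Q P

[P [Q ( [P [Q ( [P [Q ( )]] )]] )] [P [Q ( )]]]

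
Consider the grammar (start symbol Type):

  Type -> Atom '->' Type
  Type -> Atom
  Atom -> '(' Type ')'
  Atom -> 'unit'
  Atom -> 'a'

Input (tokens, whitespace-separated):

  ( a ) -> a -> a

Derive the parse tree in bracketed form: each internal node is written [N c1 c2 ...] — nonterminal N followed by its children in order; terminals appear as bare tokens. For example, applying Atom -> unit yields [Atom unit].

Type
Atom -> Type
( Type ) -> Type
( Atom ) -> Type
( a ) -> Type
( a ) -> Atom -> Type
( a ) -> a -> Type
( a ) -> a -> Atom
( a ) -> a -> a

[Type [Atom ( [Type [Atom a]] )] -> [Type [Atom a] -> [Type [Atom a]]]]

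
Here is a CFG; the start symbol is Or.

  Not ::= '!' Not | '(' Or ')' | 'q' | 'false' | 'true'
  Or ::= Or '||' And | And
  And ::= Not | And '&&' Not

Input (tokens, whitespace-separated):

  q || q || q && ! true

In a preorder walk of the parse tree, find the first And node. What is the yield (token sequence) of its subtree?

[Or [Or [Or [And [Not q]]] || [And [Not q]]] || [And [And [Not q]] && [Not ! [Not true]]]]

q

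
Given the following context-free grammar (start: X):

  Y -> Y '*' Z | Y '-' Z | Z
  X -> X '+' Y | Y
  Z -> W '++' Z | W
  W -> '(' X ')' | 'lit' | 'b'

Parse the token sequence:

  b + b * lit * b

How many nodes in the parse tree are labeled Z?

4

[X [X [Y [Z [W b]]]] + [Y [Y [Y [Z [W b]]] * [Z [W lit]]] * [Z [W b]]]]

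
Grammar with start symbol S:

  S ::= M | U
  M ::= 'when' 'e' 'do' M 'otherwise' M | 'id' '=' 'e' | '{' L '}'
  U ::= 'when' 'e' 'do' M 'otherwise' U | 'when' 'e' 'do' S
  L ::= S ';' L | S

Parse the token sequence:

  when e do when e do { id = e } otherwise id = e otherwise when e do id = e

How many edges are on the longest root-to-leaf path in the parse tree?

[S [U when e do [M when e do [M { [L [S [M id = e]]] }] otherwise [M id = e]] otherwise [U when e do [S [M id = e]]]]]

7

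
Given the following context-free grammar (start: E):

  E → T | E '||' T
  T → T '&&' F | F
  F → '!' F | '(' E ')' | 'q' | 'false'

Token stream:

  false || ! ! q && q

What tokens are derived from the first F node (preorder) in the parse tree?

false

[E [E [T [F false]]] || [T [T [F ! [F ! [F q]]]] && [F q]]]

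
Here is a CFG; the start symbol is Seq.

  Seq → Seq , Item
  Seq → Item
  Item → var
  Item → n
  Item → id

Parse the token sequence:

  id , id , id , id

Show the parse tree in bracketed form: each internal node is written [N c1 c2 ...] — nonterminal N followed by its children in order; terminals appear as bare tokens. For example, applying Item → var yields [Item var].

[Seq [Seq [Seq [Seq [Item id]] , [Item id]] , [Item id]] , [Item id]]

Seq
Seq , Item
Seq , Item , Item
Seq , Item , Item , Item
Item , Item , Item , Item
id , Item , Item , Item
id , id , Item , Item
id , id , id , Item
id , id , id , id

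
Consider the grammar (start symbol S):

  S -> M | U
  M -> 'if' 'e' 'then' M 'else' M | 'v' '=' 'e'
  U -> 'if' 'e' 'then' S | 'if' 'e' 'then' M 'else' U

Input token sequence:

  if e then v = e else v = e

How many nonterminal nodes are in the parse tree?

[S [M if e then [M v = e] else [M v = e]]]

4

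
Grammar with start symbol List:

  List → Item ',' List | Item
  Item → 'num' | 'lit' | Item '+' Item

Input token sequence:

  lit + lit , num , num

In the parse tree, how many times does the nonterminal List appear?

3

[List [Item [Item lit] + [Item lit]] , [List [Item num] , [List [Item num]]]]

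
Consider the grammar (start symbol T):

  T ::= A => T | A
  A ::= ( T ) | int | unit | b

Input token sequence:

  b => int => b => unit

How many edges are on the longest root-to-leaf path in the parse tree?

5

[T [A b] => [T [A int] => [T [A b] => [T [A unit]]]]]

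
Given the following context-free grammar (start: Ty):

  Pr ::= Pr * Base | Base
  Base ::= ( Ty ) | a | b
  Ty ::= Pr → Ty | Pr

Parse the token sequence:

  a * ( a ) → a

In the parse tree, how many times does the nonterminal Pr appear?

[Ty [Pr [Pr [Base a]] * [Base ( [Ty [Pr [Base a]]] )]] → [Ty [Pr [Base a]]]]

4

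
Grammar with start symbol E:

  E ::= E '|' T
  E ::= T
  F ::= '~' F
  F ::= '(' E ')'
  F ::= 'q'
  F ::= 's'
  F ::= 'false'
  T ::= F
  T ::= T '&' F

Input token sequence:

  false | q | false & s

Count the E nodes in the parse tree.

3

[E [E [E [T [F false]]] | [T [F q]]] | [T [T [F false]] & [F s]]]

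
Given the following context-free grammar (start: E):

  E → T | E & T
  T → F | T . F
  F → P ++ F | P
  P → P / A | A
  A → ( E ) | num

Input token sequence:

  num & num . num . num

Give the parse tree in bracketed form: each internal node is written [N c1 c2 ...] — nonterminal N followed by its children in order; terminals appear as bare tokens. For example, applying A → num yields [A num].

E
E & T
T & T
F & T
P & T
A & T
num & T
num & T . F
num & T . F . F
num & F . F . F
num & P . F . F
num & A . F . F
num & num . F . F
num & num . P . F
num & num . A . F
num & num . num . F
num & num . num . P
num & num . num . A
num & num . num . num

[E [E [T [F [P [A num]]]]] & [T [T [T [F [P [A num]]]] . [F [P [A num]]]] . [F [P [A num]]]]]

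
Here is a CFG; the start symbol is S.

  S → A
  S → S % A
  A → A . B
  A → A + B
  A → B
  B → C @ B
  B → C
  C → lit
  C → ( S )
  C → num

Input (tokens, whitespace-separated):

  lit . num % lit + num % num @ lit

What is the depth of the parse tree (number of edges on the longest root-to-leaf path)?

[S [S [S [A [A [B [C lit]]] . [B [C num]]]] % [A [A [B [C lit]]] + [B [C num]]]] % [A [B [C num] @ [B [C lit]]]]]

7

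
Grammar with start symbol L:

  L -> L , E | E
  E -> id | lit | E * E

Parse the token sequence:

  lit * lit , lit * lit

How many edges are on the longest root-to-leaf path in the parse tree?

[L [L [E [E lit] * [E lit]]] , [E [E lit] * [E lit]]]

4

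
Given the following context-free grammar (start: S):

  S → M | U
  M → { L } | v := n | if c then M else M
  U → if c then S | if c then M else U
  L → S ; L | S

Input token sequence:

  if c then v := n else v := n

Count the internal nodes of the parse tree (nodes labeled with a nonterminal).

4

[S [M if c then [M v := n] else [M v := n]]]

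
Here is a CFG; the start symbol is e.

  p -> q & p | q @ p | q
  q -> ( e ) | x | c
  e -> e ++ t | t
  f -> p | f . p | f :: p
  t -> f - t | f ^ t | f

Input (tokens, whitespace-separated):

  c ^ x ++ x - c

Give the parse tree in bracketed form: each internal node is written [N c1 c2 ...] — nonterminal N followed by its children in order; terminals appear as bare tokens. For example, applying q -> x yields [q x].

[e [e [t [f [p [q c]]] ^ [t [f [p [q x]]]]]] ++ [t [f [p [q x]]] - [t [f [p [q c]]]]]]

e
e ++ t
t ++ t
f ^ t ++ t
p ^ t ++ t
q ^ t ++ t
c ^ t ++ t
c ^ f ++ t
c ^ p ++ t
c ^ q ++ t
c ^ x ++ t
c ^ x ++ f - t
c ^ x ++ p - t
c ^ x ++ q - t
c ^ x ++ x - t
c ^ x ++ x - f
c ^ x ++ x - p
c ^ x ++ x - q
c ^ x ++ x - c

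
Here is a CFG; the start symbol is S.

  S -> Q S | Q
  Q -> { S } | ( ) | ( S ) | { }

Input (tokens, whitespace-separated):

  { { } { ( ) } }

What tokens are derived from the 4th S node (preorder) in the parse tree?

( )

[S [Q { [S [Q { }] [S [Q { [S [Q ( )]] }]]] }]]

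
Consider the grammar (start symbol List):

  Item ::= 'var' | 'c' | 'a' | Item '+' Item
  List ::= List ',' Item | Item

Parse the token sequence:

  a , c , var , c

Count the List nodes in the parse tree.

[List [List [List [List [Item a]] , [Item c]] , [Item var]] , [Item c]]

4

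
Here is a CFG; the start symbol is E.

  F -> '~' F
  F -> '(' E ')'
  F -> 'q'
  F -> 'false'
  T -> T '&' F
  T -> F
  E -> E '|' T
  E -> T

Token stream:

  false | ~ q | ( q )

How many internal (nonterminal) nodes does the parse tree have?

13

[E [E [E [T [F false]]] | [T [F ~ [F q]]]] | [T [F ( [E [T [F q]]] )]]]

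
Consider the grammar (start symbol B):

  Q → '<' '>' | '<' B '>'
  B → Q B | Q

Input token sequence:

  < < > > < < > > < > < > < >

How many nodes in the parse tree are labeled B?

[B [Q < [B [Q < >]] >] [B [Q < [B [Q < >]] >] [B [Q < >] [B [Q < >] [B [Q < >]]]]]]

7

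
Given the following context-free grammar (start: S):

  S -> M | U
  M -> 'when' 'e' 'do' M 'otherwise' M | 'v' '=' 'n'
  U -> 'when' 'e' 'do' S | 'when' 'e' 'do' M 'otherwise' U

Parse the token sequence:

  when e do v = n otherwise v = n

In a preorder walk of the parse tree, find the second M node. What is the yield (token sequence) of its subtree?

[S [M when e do [M v = n] otherwise [M v = n]]]

v = n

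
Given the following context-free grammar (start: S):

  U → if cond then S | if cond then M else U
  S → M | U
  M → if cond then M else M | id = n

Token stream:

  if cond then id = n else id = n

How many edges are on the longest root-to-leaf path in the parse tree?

[S [M if cond then [M id = n] else [M id = n]]]

3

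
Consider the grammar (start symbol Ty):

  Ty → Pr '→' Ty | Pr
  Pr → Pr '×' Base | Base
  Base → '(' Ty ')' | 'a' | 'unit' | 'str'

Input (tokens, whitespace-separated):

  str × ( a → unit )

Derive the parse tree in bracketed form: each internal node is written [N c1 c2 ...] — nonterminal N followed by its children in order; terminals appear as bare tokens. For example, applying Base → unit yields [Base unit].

[Ty [Pr [Pr [Base str]] × [Base ( [Ty [Pr [Base a]] → [Ty [Pr [Base unit]]]] )]]]

Ty
Pr
Pr × Base
Base × Base
str × Base
str × ( Ty )
str × ( Pr → Ty )
str × ( Base → Ty )
str × ( a → Ty )
str × ( a → Pr )
str × ( a → Base )
str × ( a → unit )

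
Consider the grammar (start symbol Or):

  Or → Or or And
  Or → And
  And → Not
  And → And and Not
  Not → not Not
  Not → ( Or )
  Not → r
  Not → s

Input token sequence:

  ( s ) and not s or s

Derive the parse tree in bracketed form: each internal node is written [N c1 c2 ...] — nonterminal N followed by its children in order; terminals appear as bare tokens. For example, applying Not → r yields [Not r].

Or
Or or And
And or And
And and Not or And
Not and Not or And
( Or ) and Not or And
( And ) and Not or And
( Not ) and Not or And
( s ) and Not or And
( s ) and not Not or And
( s ) and not s or And
( s ) and not s or Not
( s ) and not s or s

[Or [Or [And [And [Not ( [Or [And [Not s]]] )]] and [Not not [Not s]]]] or [And [Not s]]]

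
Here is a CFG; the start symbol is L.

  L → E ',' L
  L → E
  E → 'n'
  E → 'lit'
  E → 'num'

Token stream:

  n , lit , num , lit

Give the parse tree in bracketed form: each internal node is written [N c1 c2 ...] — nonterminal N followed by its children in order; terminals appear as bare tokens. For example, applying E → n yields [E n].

[L [E n] , [L [E lit] , [L [E num] , [L [E lit]]]]]

L
E , L
n , L
n , E , L
n , lit , L
n , lit , E , L
n , lit , num , L
n , lit , num , E
n , lit , num , lit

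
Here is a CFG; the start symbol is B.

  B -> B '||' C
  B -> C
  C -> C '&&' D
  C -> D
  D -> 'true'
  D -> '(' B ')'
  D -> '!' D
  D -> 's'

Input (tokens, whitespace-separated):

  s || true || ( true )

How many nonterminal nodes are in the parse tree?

[B [B [B [C [D s]]] || [C [D true]]] || [C [D ( [B [C [D true]]] )]]]

12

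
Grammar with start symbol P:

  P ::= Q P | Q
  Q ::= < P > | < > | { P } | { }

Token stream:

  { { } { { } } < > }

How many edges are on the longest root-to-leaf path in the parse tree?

[P [Q { [P [Q { }] [P [Q { [P [Q { }]] }] [P [Q < >]]]] }]]

7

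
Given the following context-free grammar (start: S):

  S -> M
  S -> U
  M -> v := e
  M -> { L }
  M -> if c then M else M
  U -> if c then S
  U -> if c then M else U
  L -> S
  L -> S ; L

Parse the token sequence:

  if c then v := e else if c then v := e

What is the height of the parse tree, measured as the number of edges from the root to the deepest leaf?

[S [U if c then [M v := e] else [U if c then [S [M v := e]]]]]

5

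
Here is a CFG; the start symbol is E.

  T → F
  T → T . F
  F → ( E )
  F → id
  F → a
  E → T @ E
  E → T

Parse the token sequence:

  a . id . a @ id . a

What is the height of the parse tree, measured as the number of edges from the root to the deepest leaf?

5

[E [T [T [T [F a]] . [F id]] . [F a]] @ [E [T [T [F id]] . [F a]]]]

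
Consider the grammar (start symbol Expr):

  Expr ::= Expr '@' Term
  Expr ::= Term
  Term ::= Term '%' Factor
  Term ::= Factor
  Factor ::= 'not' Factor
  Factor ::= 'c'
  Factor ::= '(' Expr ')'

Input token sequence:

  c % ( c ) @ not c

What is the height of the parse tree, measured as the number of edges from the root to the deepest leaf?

[Expr [Expr [Term [Term [Factor c]] % [Factor ( [Expr [Term [Factor c]]] )]]] @ [Term [Factor not [Factor c]]]]

7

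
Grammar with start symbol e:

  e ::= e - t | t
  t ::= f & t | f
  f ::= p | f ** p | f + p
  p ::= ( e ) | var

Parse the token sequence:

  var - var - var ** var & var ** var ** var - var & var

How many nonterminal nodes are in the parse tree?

[e [e [e [e [t [f [p var]]]] - [t [f [p var]]]] - [t [f [f [p var]] ** [p var]] & [t [f [f [f [p var]] ** [p var]] ** [p var]]]]] - [t [f [p var]] & [t [f [p var]]]]]

28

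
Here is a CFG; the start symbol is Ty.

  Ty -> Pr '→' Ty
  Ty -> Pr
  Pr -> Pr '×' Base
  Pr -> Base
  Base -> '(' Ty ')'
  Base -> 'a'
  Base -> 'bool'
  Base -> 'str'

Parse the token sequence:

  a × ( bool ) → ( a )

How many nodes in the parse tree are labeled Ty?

4

[Ty [Pr [Pr [Base a]] × [Base ( [Ty [Pr [Base bool]]] )]] → [Ty [Pr [Base ( [Ty [Pr [Base a]]] )]]]]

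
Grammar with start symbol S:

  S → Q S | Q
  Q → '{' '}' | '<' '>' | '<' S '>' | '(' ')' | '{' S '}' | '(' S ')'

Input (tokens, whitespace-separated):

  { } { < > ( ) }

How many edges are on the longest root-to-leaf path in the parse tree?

6

[S [Q { }] [S [Q { [S [Q < >] [S [Q ( )]]] }]]]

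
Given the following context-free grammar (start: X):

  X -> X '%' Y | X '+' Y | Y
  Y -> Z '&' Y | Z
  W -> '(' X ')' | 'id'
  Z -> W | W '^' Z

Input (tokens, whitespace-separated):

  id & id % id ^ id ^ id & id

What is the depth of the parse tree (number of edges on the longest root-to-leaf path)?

6

[X [X [Y [Z [W id]] & [Y [Z [W id]]]]] % [Y [Z [W id] ^ [Z [W id] ^ [Z [W id]]]] & [Y [Z [W id]]]]]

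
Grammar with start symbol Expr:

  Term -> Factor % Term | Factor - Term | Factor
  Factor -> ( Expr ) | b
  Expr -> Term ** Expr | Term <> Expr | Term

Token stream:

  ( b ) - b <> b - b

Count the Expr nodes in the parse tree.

[Expr [Term [Factor ( [Expr [Term [Factor b]]] )] - [Term [Factor b]]] <> [Expr [Term [Factor b] - [Term [Factor b]]]]]

3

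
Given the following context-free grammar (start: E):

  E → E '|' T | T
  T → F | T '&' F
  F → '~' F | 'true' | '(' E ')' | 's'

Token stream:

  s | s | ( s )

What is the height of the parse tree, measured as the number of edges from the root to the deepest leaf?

6

[E [E [E [T [F s]]] | [T [F s]]] | [T [F ( [E [T [F s]]] )]]]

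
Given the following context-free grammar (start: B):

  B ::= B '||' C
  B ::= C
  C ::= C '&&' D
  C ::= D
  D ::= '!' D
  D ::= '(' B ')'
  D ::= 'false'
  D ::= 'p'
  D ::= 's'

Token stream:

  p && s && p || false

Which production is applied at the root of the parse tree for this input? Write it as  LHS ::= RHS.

[B [B [C [C [C [D p]] && [D s]] && [D p]]] || [C [D false]]]

B ::= B '||' C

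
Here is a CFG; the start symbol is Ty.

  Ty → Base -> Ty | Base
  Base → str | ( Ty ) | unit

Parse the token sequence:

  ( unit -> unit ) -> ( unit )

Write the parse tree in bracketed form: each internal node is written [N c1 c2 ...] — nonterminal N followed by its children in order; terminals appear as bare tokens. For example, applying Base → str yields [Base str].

Ty
Base -> Ty
( Ty ) -> Ty
( Base -> Ty ) -> Ty
( unit -> Ty ) -> Ty
( unit -> Base ) -> Ty
( unit -> unit ) -> Ty
( unit -> unit ) -> Base
( unit -> unit ) -> ( Ty )
( unit -> unit ) -> ( Base )
( unit -> unit ) -> ( unit )

[Ty [Base ( [Ty [Base unit] -> [Ty [Base unit]]] )] -> [Ty [Base ( [Ty [Base unit]] )]]]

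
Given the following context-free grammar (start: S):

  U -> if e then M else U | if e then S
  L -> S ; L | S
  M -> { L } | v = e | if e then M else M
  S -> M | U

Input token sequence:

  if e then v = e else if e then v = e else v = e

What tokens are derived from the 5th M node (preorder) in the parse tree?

v = e

[S [M if e then [M v = e] else [M if e then [M v = e] else [M v = e]]]]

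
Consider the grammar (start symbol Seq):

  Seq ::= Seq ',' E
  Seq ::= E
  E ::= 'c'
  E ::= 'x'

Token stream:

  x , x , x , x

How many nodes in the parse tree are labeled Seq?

[Seq [Seq [Seq [Seq [E x]] , [E x]] , [E x]] , [E x]]

4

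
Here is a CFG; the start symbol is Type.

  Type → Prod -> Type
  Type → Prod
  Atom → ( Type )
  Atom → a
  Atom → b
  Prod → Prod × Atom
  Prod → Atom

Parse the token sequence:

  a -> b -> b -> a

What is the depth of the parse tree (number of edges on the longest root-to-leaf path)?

6

[Type [Prod [Atom a]] -> [Type [Prod [Atom b]] -> [Type [Prod [Atom b]] -> [Type [Prod [Atom a]]]]]]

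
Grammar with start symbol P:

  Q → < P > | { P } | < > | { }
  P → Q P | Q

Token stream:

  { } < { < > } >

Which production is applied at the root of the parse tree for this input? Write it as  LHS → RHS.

P → Q P

[P [Q { }] [P [Q < [P [Q { [P [Q < >]] }]] >]]]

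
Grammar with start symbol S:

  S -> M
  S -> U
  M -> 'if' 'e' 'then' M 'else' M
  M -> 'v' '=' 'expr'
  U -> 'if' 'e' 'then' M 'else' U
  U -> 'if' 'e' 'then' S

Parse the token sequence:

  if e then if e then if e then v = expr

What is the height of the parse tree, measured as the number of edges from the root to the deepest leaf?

8

[S [U if e then [S [U if e then [S [U if e then [S [M v = expr]]]]]]]]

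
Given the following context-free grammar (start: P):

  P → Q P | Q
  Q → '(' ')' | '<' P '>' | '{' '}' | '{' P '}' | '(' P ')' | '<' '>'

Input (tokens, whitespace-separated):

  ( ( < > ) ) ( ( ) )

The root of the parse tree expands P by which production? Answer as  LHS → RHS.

[P [Q ( [P [Q ( [P [Q < >]] )]] )] [P [Q ( [P [Q ( )]] )]]]

P → Q P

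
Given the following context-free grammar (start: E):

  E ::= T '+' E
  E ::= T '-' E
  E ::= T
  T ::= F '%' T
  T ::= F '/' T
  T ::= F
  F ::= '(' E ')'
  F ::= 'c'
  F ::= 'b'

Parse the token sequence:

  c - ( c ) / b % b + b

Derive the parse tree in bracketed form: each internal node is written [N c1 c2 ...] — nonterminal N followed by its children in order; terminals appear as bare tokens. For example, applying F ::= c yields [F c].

[E [T [F c]] - [E [T [F ( [E [T [F c]]] )] / [T [F b] % [T [F b]]]] + [E [T [F b]]]]]

E
T - E
F - E
c - E
c - T + E
c - F / T + E
c - ( E ) / T + E
c - ( T ) / T + E
c - ( F ) / T + E
c - ( c ) / T + E
c - ( c ) / F % T + E
c - ( c ) / b % T + E
c - ( c ) / b % F + E
c - ( c ) / b % b + E
c - ( c ) / b % b + T
c - ( c ) / b % b + F
c - ( c ) / b % b + b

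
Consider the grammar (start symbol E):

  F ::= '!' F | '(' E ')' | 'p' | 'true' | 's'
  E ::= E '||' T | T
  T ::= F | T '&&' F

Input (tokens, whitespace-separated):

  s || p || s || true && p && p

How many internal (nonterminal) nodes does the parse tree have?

[E [E [E [E [T [F s]]] || [T [F p]]] || [T [F s]]] || [T [T [T [F true]] && [F p]] && [F p]]]

16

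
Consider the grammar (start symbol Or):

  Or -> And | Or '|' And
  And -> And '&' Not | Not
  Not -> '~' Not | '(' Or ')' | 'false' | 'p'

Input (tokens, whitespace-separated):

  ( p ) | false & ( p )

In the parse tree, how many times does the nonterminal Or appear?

[Or [Or [And [Not ( [Or [And [Not p]]] )]]] | [And [And [Not false]] & [Not ( [Or [And [Not p]]] )]]]

4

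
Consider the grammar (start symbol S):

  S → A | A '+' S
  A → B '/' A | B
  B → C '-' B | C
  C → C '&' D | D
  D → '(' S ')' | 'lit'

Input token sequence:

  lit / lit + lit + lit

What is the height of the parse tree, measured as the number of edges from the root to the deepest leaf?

[S [A [B [C [D lit]]] / [A [B [C [D lit]]]]] + [S [A [B [C [D lit]]]] + [S [A [B [C [D lit]]]]]]]

7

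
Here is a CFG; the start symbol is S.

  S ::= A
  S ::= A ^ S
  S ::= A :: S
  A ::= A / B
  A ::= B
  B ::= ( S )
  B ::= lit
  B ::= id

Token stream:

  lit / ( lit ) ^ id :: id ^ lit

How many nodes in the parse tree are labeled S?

5

[S [A [A [B lit]] / [B ( [S [A [B lit]]] )]] ^ [S [A [B id]] :: [S [A [B id]] ^ [S [A [B lit]]]]]]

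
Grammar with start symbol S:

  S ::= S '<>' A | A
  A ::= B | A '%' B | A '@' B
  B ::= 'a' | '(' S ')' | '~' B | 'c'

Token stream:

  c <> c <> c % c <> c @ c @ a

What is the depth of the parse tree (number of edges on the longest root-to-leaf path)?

[S [S [S [S [A [B c]]] <> [A [B c]]] <> [A [A [B c]] % [B c]]] <> [A [A [A [B c]] @ [B c]] @ [B a]]]

6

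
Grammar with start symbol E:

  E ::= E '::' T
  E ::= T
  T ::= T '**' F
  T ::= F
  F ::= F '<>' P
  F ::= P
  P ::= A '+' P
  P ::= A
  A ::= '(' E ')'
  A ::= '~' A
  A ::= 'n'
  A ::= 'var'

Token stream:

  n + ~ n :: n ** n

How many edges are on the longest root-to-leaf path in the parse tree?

[E [E [T [F [P [A n] + [P [A ~ [A n]]]]]]] :: [T [T [F [P [A n]]]] ** [F [P [A n]]]]]

8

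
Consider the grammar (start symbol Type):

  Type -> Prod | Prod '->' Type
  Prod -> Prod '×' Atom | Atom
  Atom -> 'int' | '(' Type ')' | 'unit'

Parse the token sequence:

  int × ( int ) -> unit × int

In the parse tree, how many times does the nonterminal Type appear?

3

[Type [Prod [Prod [Atom int]] × [Atom ( [Type [Prod [Atom int]]] )]] -> [Type [Prod [Prod [Atom unit]] × [Atom int]]]]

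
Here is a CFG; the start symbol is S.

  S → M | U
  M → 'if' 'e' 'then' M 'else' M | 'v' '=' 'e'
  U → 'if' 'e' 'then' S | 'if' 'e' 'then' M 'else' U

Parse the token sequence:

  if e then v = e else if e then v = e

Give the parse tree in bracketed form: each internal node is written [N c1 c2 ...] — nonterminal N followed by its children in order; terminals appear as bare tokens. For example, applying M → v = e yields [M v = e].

S
U
if e then M else U
if e then v = e else U
if e then v = e else if e then S
if e then v = e else if e then M
if e then v = e else if e then v = e

[S [U if e then [M v = e] else [U if e then [S [M v = e]]]]]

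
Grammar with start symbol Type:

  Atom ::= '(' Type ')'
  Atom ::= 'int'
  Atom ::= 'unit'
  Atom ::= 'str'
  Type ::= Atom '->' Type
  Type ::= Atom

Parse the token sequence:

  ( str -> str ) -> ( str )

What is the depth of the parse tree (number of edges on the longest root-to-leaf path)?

5

[Type [Atom ( [Type [Atom str] -> [Type [Atom str]]] )] -> [Type [Atom ( [Type [Atom str]] )]]]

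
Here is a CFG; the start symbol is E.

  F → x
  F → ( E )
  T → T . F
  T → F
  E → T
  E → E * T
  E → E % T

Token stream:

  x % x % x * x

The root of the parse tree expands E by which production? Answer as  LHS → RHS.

[E [E [E [E [T [F x]]] % [T [F x]]] % [T [F x]]] * [T [F x]]]

E → E * T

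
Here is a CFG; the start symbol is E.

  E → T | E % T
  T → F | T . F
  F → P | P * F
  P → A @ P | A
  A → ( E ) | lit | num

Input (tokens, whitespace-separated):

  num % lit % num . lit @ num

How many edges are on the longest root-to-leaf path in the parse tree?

7

[E [E [E [T [F [P [A num]]]]] % [T [F [P [A lit]]]]] % [T [T [F [P [A num]]]] . [F [P [A lit] @ [P [A num]]]]]]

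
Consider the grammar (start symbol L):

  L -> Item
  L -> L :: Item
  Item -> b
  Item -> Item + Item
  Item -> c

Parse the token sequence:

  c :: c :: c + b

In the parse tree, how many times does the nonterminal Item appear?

[L [L [L [Item c]] :: [Item c]] :: [Item [Item c] + [Item b]]]

5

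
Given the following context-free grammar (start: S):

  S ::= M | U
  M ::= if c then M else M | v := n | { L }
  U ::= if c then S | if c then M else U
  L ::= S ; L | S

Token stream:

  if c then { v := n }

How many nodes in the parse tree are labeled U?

[S [U if c then [S [M { [L [S [M v := n]]] }]]]]

1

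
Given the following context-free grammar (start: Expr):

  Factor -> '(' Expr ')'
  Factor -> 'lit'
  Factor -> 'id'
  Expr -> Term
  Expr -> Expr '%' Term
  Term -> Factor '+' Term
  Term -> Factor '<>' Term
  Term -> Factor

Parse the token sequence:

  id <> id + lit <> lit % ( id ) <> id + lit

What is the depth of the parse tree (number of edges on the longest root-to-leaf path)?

7

[Expr [Expr [Term [Factor id] <> [Term [Factor id] + [Term [Factor lit] <> [Term [Factor lit]]]]]] % [Term [Factor ( [Expr [Term [Factor id]]] )] <> [Term [Factor id] + [Term [Factor lit]]]]]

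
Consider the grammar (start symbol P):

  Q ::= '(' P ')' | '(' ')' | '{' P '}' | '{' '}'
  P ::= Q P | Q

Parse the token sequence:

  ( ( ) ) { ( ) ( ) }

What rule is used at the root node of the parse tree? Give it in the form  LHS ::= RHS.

[P [Q ( [P [Q ( )]] )] [P [Q { [P [Q ( )] [P [Q ( )]]] }]]]

P ::= Q P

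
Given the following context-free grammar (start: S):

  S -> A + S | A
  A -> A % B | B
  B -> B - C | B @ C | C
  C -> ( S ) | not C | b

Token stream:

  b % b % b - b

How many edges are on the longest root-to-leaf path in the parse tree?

6

[S [A [A [A [B [C b]]] % [B [C b]]] % [B [B [C b]] - [C b]]]]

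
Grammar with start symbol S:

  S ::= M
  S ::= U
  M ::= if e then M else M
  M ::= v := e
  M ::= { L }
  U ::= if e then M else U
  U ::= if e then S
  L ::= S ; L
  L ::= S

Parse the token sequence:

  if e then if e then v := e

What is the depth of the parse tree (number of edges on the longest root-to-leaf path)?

6

[S [U if e then [S [U if e then [S [M v := e]]]]]]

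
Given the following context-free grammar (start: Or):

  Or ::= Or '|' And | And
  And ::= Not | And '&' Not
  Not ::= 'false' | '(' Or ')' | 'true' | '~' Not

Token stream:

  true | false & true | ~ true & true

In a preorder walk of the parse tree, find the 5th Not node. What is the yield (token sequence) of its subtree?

true

[Or [Or [Or [And [Not true]]] | [And [And [Not false]] & [Not true]]] | [And [And [Not ~ [Not true]]] & [Not true]]]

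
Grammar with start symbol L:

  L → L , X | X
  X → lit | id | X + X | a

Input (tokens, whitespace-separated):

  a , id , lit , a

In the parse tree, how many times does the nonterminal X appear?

4

[L [L [L [L [X a]] , [X id]] , [X lit]] , [X a]]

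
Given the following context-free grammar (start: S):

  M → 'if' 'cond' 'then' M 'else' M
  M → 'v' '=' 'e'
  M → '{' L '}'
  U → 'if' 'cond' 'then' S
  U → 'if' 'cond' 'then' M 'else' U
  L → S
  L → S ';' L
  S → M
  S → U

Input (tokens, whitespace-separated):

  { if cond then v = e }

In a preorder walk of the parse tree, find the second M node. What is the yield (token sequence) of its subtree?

[S [M { [L [S [U if cond then [S [M v = e]]]]] }]]

v = e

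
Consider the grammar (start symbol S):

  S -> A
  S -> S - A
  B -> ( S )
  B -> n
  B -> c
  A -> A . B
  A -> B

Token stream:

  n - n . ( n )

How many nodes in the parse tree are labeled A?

4

[S [S [A [B n]]] - [A [A [B n]] . [B ( [S [A [B n]]] )]]]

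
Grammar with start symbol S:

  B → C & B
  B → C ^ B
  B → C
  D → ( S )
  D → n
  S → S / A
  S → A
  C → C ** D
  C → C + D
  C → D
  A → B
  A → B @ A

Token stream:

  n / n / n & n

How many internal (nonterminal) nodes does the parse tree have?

[S [S [S [A [B [C [D n]]]]] / [A [B [C [D n]]]]] / [A [B [C [D n]] & [B [C [D n]]]]]]

18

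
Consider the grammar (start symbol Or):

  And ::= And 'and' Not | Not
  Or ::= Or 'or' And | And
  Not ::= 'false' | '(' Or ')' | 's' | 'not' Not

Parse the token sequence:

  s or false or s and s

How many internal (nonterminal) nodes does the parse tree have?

11

[Or [Or [Or [And [Not s]]] or [And [Not false]]] or [And [And [Not s]] and [Not s]]]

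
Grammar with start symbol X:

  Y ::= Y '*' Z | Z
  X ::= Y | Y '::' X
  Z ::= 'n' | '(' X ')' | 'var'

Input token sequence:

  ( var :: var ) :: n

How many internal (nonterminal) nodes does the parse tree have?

12

[X [Y [Z ( [X [Y [Z var]] :: [X [Y [Z var]]]] )]] :: [X [Y [Z n]]]]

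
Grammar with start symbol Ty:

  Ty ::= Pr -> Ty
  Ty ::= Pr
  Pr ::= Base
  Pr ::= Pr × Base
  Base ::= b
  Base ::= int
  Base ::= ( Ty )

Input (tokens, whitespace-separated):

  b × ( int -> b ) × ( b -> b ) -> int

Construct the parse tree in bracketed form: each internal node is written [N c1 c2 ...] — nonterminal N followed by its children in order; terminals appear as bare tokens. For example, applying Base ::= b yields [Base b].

Ty
Pr -> Ty
Pr × Base -> Ty
Pr × Base × Base -> Ty
Base × Base × Base -> Ty
b × Base × Base -> Ty
b × ( Ty ) × Base -> Ty
b × ( Pr -> Ty ) × Base -> Ty
b × ( Base -> Ty ) × Base -> Ty
b × ( int -> Ty ) × Base -> Ty
b × ( int -> Pr ) × Base -> Ty
b × ( int -> Base ) × Base -> Ty
b × ( int -> b ) × Base -> Ty
b × ( int -> b ) × ( Ty ) -> Ty
b × ( int -> b ) × ( Pr -> Ty ) -> Ty
b × ( int -> b ) × ( Base -> Ty ) -> Ty
b × ( int -> b ) × ( b -> Ty ) -> Ty
b × ( int -> b ) × ( b -> Pr ) -> Ty
b × ( int -> b ) × ( b -> Base ) -> Ty
b × ( int -> b ) × ( b -> b ) -> Ty
b × ( int -> b ) × ( b -> b ) -> Pr
b × ( int -> b ) × ( b -> b ) -> Base
b × ( int -> b ) × ( b -> b ) -> int

[Ty [Pr [Pr [Pr [Base b]] × [Base ( [Ty [Pr [Base int]] -> [Ty [Pr [Base b]]]] )]] × [Base ( [Ty [Pr [Base b]] -> [Ty [Pr [Base b]]]] )]] -> [Ty [Pr [Base int]]]]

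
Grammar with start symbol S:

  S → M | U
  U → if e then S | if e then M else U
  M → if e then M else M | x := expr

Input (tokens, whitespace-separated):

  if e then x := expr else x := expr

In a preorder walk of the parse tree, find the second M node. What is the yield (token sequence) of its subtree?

[S [M if e then [M x := expr] else [M x := expr]]]

x := expr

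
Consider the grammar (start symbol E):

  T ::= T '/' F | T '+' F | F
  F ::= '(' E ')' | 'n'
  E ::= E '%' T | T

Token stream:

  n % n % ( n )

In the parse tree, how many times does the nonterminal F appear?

[E [E [E [T [F n]]] % [T [F n]]] % [T [F ( [E [T [F n]]] )]]]

4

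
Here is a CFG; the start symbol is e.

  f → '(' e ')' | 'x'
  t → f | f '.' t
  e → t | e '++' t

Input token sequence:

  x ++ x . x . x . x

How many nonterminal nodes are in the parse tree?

[e [e [t [f x]]] ++ [t [f x] . [t [f x] . [t [f x] . [t [f x]]]]]]

12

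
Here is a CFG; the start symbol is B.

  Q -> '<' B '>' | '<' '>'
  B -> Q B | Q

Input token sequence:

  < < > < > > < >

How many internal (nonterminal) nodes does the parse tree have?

8

[B [Q < [B [Q < >] [B [Q < >]]] >] [B [Q < >]]]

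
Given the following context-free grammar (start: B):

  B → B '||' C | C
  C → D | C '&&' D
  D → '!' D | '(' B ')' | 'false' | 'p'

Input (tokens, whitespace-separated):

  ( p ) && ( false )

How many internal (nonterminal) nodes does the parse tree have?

[B [C [C [D ( [B [C [D p]]] )]] && [D ( [B [C [D false]]] )]]]

11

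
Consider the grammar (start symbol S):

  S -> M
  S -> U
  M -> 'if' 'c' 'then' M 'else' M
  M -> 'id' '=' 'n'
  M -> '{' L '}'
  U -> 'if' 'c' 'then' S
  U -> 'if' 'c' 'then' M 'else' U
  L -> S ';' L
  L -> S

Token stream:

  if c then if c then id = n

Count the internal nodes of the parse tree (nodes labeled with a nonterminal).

6

[S [U if c then [S [U if c then [S [M id = n]]]]]]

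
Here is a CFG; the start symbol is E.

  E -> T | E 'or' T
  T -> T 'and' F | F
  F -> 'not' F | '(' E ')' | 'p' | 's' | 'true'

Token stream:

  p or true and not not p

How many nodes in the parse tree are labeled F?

[E [E [T [F p]]] or [T [T [F true]] and [F not [F not [F p]]]]]

5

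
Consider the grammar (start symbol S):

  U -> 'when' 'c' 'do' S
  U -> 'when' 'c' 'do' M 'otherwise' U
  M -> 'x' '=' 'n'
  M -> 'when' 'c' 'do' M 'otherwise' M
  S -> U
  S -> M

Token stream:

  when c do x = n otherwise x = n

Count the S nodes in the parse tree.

[S [M when c do [M x = n] otherwise [M x = n]]]

1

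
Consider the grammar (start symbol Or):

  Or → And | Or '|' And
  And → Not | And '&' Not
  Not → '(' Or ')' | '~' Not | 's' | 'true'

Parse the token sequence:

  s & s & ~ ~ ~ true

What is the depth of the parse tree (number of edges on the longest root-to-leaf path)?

[Or [And [And [And [Not s]] & [Not s]] & [Not ~ [Not ~ [Not ~ [Not true]]]]]]

6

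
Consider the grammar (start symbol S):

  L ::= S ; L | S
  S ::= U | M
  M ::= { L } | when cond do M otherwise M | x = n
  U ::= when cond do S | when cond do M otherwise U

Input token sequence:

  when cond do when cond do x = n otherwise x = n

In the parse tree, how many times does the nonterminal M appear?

[S [U when cond do [S [M when cond do [M x = n] otherwise [M x = n]]]]]

3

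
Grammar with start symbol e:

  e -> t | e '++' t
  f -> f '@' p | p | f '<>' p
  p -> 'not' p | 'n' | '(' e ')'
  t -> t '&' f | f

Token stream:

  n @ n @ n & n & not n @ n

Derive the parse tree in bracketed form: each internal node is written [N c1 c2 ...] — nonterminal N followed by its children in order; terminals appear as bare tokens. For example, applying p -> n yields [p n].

e
t
t & f
t & f & f
f & f & f
f @ p & f & f
f @ p @ p & f & f
p @ p @ p & f & f
n @ p @ p & f & f
n @ n @ p & f & f
n @ n @ n & f & f
n @ n @ n & p & f
n @ n @ n & n & f
n @ n @ n & n & f @ p
n @ n @ n & n & p @ p
n @ n @ n & n & not p @ p
n @ n @ n & n & not n @ p
n @ n @ n & n & not n @ n

[e [t [t [t [f [f [f [p n]] @ [p n]] @ [p n]]] & [f [p n]]] & [f [f [p not [p n]]] @ [p n]]]]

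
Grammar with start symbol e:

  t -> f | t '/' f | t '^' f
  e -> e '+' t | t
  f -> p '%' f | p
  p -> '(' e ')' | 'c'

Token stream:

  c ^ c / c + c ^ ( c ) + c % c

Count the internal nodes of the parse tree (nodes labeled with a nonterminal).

27

[e [e [e [t [t [t [f [p c]]] ^ [f [p c]]] / [f [p c]]]] + [t [t [f [p c]]] ^ [f [p ( [e [t [f [p c]]]] )]]]] + [t [f [p c] % [f [p c]]]]]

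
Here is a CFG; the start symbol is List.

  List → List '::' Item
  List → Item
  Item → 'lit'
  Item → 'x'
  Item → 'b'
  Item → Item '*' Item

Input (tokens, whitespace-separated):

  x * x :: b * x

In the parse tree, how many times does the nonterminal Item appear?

[List [List [Item [Item x] * [Item x]]] :: [Item [Item b] * [Item x]]]

6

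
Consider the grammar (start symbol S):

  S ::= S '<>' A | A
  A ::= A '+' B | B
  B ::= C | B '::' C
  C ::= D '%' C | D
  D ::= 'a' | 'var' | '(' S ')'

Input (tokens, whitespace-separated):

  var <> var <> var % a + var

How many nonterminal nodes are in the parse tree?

[S [S [S [A [B [C [D var]]]]] <> [A [B [C [D var]]]]] <> [A [A [B [C [D var] % [C [D a]]]]] + [B [C [D var]]]]]

21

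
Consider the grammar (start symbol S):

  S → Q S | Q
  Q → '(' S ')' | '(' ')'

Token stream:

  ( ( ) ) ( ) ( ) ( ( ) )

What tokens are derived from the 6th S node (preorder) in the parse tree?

( )

[S [Q ( [S [Q ( )]] )] [S [Q ( )] [S [Q ( )] [S [Q ( [S [Q ( )]] )]]]]]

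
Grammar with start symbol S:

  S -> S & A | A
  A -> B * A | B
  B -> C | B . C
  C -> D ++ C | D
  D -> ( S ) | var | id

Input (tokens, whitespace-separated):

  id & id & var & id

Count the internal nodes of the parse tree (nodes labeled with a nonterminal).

20

[S [S [S [S [A [B [C [D id]]]]] & [A [B [C [D id]]]]] & [A [B [C [D var]]]]] & [A [B [C [D id]]]]]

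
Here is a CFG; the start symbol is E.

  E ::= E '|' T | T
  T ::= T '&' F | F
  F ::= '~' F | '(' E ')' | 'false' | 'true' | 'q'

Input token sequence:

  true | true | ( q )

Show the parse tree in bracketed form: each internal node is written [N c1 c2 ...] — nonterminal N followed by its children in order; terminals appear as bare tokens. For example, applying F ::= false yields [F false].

[E [E [E [T [F true]]] | [T [F true]]] | [T [F ( [E [T [F q]]] )]]]

E
E | T
E | T | T
T | T | T
F | T | T
true | T | T
true | F | T
true | true | T
true | true | F
true | true | ( E )
true | true | ( T )
true | true | ( F )
true | true | ( q )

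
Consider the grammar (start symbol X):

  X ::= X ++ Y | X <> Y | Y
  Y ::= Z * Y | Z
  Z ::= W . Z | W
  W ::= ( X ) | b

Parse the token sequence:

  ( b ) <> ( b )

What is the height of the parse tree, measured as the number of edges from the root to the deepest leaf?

9

[X [X [Y [Z [W ( [X [Y [Z [W b]]]] )]]]] <> [Y [Z [W ( [X [Y [Z [W b]]]] )]]]]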